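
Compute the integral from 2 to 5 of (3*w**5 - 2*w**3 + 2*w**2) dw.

7554

By the power rule, an antiderivative is F(w) = w**6/2 - w**4/2 + 2*w**3/3.
Then F(5) - F(2) = (22750/3) - (88/3) = 7554.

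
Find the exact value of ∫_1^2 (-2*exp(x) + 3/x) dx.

An antiderivative is F(x) = -2*exp(x) + 3*log(x).
Then F(2) - F(1) = (-2*exp(2) + log(8)) - (-2*exp(1)) = -2*exp(2) + log(8) + 2*exp(1).

-2*exp(2) + log(8) + 2*exp(1)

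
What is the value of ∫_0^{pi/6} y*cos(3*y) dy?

-1/9 + pi/18

Integrate by parts once (u = y, dv = cos(3*y) dy).
An antiderivative is F(y) = y*sin(3*y)/3 + cos(3*y)/9.
Then F(pi/6) - F(0) = (pi/18) - (1/9) = -1/9 + pi/18.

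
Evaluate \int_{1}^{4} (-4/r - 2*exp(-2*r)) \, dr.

An antiderivative is F(r) = -4*log(r) + exp(-2*r).
Then F(4) - F(1) = (-8*log(2) + exp(-8)) - (exp(-2)) = -8*log(2) - exp(-2) + exp(-8).

-8*log(2) - exp(-2) + exp(-8)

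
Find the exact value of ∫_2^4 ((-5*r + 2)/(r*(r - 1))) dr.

-3*log(3) - 2*log(2)

Factor the denominator: r**2 - r = r(r - 1).
Partial fractions: (-5*r + 2)/(r*(r - 1)) = -2/r - 3/(r - 1).
An antiderivative is F(r) = -2*log(r) - 3*log(r - 1).
Then F(4) - F(2) = (-3*log(3) - 4*log(2)) - (-log(4)) = -3*log(3) - 2*log(2).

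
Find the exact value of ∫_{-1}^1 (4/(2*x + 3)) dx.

An antiderivative is F(x) = 2*log(2*x + 3).
Then F(1) - F(-1) = (log(25)) - (0) = log(25).

log(25)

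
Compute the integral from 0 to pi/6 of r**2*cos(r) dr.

Integrate by parts twice (u = r^2, dv = cos(r) dr).
An antiderivative is F(r) = r**2*sin(r) + 2*r*cos(r) - 2*sin(r).
Then F(pi/6) - F(0) = (-1 + pi**2/72 + sqrt(3)*pi/6) - (0) = -1 + pi**2/72 + sqrt(3)*pi/6.

-1 + pi**2/72 + sqrt(3)*pi/6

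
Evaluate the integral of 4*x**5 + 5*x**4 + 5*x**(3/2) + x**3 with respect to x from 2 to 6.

By the power rule, an antiderivative is F(x) = 2*x**6/3 + 2*x**(5/2) + x**5 + x**4/4.
Then F(6) - F(2) = (72*sqrt(6) + 39204) - (8*sqrt(2) + 236/3) = -8*sqrt(2) + 72*sqrt(6) + 117376/3.

-8*sqrt(2) + 72*sqrt(6) + 117376/3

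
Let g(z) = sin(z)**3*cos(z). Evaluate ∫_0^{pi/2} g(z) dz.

Let u = sin(z), so du = cos(z) dz. When z = 0, u = 0; when z = pi/2, u = 1.
The integral becomes ∫ u**3 du from 0 to 1, with antiderivative u**4/4.
Back in z: F(z) = sin(z)**4/4.
Then F(pi/2) - F(0) = (1/4) - (0) = 1/4.

1/4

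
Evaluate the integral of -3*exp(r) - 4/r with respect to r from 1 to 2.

An antiderivative is F(r) = -3*exp(r) - 4*log(r).
Then F(2) - F(1) = (-3*exp(2) - log(16)) - (-3*exp(1)) = -3*exp(2) - log(16) + 3*exp(1).

-3*exp(2) - log(16) + 3*exp(1)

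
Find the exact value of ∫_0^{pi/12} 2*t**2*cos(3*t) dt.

sqrt(2)*(-32 + pi**2 + 8*pi)/432

Integrate by parts twice (u = t^2, dv = 2*cos(3*t) dt).
An antiderivative is F(t) = 2*t**2*sin(3*t)/3 + 4*t*cos(3*t)/9 - 4*sin(3*t)/27.
Then F(pi/12) - F(0) = (sqrt(2)*(-32 + pi**2 + 8*pi)/432) - (0) = sqrt(2)*(-32 + pi**2 + 8*pi)/432.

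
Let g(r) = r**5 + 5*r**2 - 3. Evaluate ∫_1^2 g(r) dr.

By the power rule, an antiderivative is F(r) = r**6/6 + 5*r**3/3 - 3*r.
Then F(2) - F(1) = (18) - (-7/6) = 115/6.

115/6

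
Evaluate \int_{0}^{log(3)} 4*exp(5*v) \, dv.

968/5

Let u = exp(v), so du = exp(v) dv. When v = 0, u = 1; when v = log(3), u = 3.
The integral becomes 4·∫ u**4 du from 1 to 3, with antiderivative 4*u**5/5.
Back in v: F(v) = 4*exp(5*v)/5.
Then F(log(3)) - F(0) = (972/5) - (4/5) = 968/5.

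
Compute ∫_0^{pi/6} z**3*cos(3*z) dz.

-pi/27 + pi**3/648 + 2/27

Integrate by parts 3 times (u = z^3, dv = cos(3*z) dz).
An antiderivative is F(z) = z**3*sin(3*z)/3 + z**2*cos(3*z)/3 - 2*z*sin(3*z)/9 - 2*cos(3*z)/27.
Then F(pi/6) - F(0) = (pi*(-24 + pi**2)/648) - (-2/27) = -pi/27 + pi**3/648 + 2/27.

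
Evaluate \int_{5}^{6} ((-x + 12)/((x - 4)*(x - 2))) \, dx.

-6*log(2) + 5*log(3)

Factor the denominator: x**2 - 6*x + 8 = (x - 2)(x - 4).
Partial fractions: (-x + 12)/((x - 4)*(x - 2)) = -5/(x - 2) + 4/(x - 4).
An antiderivative is F(x) = 4*log(x - 4) - 5*log(x - 2).
Then F(6) - F(5) = (-log(64)) - (-5*log(3)) = -6*log(2) + 5*log(3).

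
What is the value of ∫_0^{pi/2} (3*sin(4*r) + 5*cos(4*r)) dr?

0

An antiderivative is F(r) = 5*sin(4*r)/4 - 3*cos(4*r)/4.
Then F(pi/2) - F(0) = (-3/4) - (-3/4) = 0.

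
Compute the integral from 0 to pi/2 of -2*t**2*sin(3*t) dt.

Integrate by parts twice (u = t^2, dv = -2*sin(3*t) dt).
An antiderivative is F(t) = 2*t**2*cos(3*t)/3 - 4*t*sin(3*t)/9 - 4*cos(3*t)/27.
Then F(pi/2) - F(0) = (2*pi/9) - (-4/27) = 4/27 + 2*pi/9.

4/27 + 2*pi/9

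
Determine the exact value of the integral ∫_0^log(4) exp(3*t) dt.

21

Let u = exp(t), so du = exp(t) dt. When t = 0, u = 1; when t = log(4), u = 4.
The integral becomes ∫ u**2 du from 1 to 4, with antiderivative u**3/3.
Back in t: F(t) = exp(3*t)/3.
Then F(log(4)) - F(0) = (64/3) - (1/3) = 21.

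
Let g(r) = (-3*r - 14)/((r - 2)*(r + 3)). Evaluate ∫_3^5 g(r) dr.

Factor the denominator: r**2 + r - 6 = (r + 3)(r - 2).
Partial fractions: (-3*r - 14)/((r - 2)*(r + 3)) = 1/(r + 3) - 4/(r - 2).
An antiderivative is F(r) = -4*log(r - 2) + log(r + 3).
Then F(5) - F(3) = (log(8/81)) - (log(6)) = -5*log(3) + 2*log(2).

-5*log(3) + 2*log(2)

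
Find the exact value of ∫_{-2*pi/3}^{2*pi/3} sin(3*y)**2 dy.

2*pi/3

Use the identity sin^2(3*y) = (1 - cos(6*y))/2.
An antiderivative is F(y) = y/2 - sin(6*y)/12.
Then F(2*pi/3) - F(-2*pi/3) = (pi/3) - (-pi/3) = 2*pi/3.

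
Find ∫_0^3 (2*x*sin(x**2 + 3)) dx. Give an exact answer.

cos(3) - cos(12)

Let u = x**2 + 3, so du = 2*x dx. When x = 0, u = 3; when x = 3, u = 12.
The integral becomes ∫ sin(u) du from 3 to 12, with antiderivative -cos(u).
Back in x: F(x) = -cos(x**2 + 3).
Then F(3) - F(0) = (-cos(12)) - (-cos(3)) = cos(3) - cos(12).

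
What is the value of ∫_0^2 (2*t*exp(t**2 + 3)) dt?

-exp(3) + exp(7)

Let u = t**2 + 3, so du = 2*t dt. When t = 0, u = 3; when t = 2, u = 7.
The integral becomes ∫ exp(u) du from 3 to 7, with antiderivative exp(u).
Back in t: F(t) = exp(t**2 + 3).
Then F(2) - F(0) = (exp(7)) - (exp(3)) = -exp(3) + exp(7).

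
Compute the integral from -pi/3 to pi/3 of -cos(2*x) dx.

-sqrt(3)/2

An antiderivative is F(x) = -sin(2*x)/2.
Then F(pi/3) - F(-pi/3) = (-sqrt(3)/4) - (sqrt(3)/4) = -sqrt(3)/2.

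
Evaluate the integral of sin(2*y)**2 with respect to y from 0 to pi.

pi/2

Use the identity sin^2(2*y) = (1 - cos(4*y))/2.
An antiderivative is F(y) = y/2 - sin(4*y)/8.
Then F(pi) - F(0) = (pi/2) - (0) = pi/2.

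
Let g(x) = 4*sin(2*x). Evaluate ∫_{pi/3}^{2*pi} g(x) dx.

An antiderivative is F(x) = -2*cos(2*x).
Then F(2*pi) - F(pi/3) = (-2) - (1) = -3.

-3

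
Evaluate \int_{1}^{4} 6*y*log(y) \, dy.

-45/2 + 96*log(2)

Integrate by parts once (u = ln y, dv = 6*y dy).
An antiderivative is F(y) = 3*y**2*(2*log(y) - 1)/2.
Then F(4) - F(1) = (-24 + 96*log(2)) - (-3/2) = -45/2 + 96*log(2).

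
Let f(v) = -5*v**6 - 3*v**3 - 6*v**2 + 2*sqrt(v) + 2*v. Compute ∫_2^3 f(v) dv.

By the power rule, an antiderivative is F(v) = -5*v**7/7 - 3*v**4/4 + 4*v**(3/2)/3 - 2*v**3 + v**2.
Then F(3) - F(2) = (-46701/28 + 4*sqrt(3)) - (-808/7 + 8*sqrt(2)/3) = -43469/28 - 8*sqrt(2)/3 + 4*sqrt(3).

-43469/28 - 8*sqrt(2)/3 + 4*sqrt(3)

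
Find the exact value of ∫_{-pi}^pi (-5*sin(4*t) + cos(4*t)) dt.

An antiderivative is F(t) = sin(4*t)/4 + 5*cos(4*t)/4.
Then F(pi) - F(-pi) = (5/4) - (5/4) = 0.

0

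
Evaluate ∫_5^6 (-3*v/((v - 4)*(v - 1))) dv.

log(5/64)

Factor the denominator: v**2 - 5*v + 4 = (v - 1)(v - 4).
Partial fractions: -3*v/((v - 4)*(v - 1)) = 1/(v - 1) - 4/(v - 4).
An antiderivative is F(v) = -4*log(v - 4) + log(v - 1).
Then F(6) - F(5) = (log(5/16)) - (log(4)) = log(5/64).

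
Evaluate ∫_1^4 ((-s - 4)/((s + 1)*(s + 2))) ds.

Factor the denominator: s**2 + 3*s + 2 = (s + 2)(s + 1).
Partial fractions: (-s - 4)/((s + 1)*(s + 2)) = 2/(s + 2) - 3/(s + 1).
An antiderivative is F(s) = -3*log(s + 1) + 2*log(s + 2).
Then F(4) - F(1) = (-3*log(5) + 2*log(2) + 2*log(3)) - (log(9/8)) = -3*log(5) + 5*log(2).

-3*log(5) + 5*log(2)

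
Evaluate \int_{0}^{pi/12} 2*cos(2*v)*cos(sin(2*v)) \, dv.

Let u = sin(2*v), so du = 2*cos(2*v) dv. When v = 0, u = 0; when v = pi/12, u = 1/2.
The integral becomes ∫ cos(u) du from 0 to 1/2, with antiderivative sin(u).
Back in v: F(v) = sin(sin(2*v)).
Then F(pi/12) - F(0) = (sin(1/2)) - (0) = sin(1/2).

sin(1/2)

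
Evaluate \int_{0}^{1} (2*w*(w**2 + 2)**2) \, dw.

19/3

Let u = w**2 + 2, so du = 2*w dw. When w = 0, u = 2; when w = 1, u = 3.
The integral becomes ∫ u**2 du from 2 to 3, with antiderivative u**3/3.
Back in w: F(w) = (w**2 + 2)**3/3.
Then F(1) - F(0) = (9) - (8/3) = 19/3.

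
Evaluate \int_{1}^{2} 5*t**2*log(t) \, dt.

Integrate by parts once (u = ln t, dv = 5*t**2 dt).
An antiderivative is F(t) = 5*t**3*(3*log(t) - 1)/9.
Then F(2) - F(1) = (-40/9 + 40*log(2)/3) - (-5/9) = -35/9 + 40*log(2)/3.

-35/9 + 40*log(2)/3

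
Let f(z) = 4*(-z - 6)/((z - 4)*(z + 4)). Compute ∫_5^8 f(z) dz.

Factor the denominator: z**2 - 16 = (z + 4)(z - 4).
Partial fractions: 4*(-z - 6)/((z - 4)*(z + 4)) = 1/(z + 4) - 5/(z - 4).
An antiderivative is F(z) = -5*log(z - 4) + log(z + 4).
Then F(8) - F(5) = (-8*log(2) + log(3)) - (log(9)) = -8*log(2) - log(3).

-8*log(2) - log(3)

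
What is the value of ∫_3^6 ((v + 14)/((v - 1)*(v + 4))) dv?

-5*log(2) + log(5) + 2*log(7)

Factor the denominator: v**2 + 3*v - 4 = (v + 4)(v - 1).
Partial fractions: (v + 14)/((v - 1)*(v + 4)) = -2/(v + 4) + 3/(v - 1).
An antiderivative is F(v) = 3*log(v - 1) - 2*log(v + 4).
Then F(6) - F(3) = (log(5/4)) - (log(8/49)) = -5*log(2) + log(5) + 2*log(7).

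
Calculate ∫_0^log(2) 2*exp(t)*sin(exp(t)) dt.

Let u = exp(t), so du = exp(t) dt. When t = 0, u = 1; when t = log(2), u = 2.
The integral becomes 2·∫ sin(u) du from 1 to 2, with antiderivative -2*cos(u).
Back in t: F(t) = -2*cos(exp(t)).
Then F(log(2)) - F(0) = (-2*cos(2)) - (-2*cos(1)) = -2*cos(2) + 2*cos(1).

-2*cos(2) + 2*cos(1)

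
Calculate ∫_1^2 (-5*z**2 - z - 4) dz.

By the power rule, an antiderivative is F(z) = -5*z**3/3 - z**2/2 - 4*z.
Then F(2) - F(1) = (-70/3) - (-37/6) = -103/6.

-103/6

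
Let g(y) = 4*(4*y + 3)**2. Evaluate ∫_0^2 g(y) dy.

Let u = 4*y + 3, so du = 4 dy. When y = 0, u = 3; when y = 2, u = 11.
The integral becomes ∫ u**2 du from 3 to 11, with antiderivative u**3/3.
Back in y: F(y) = (4*y + 3)**3/3.
Then F(2) - F(0) = (1331/3) - (9) = 1304/3.

1304/3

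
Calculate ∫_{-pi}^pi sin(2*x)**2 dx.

Use the identity sin^2(2*x) = (1 - cos(4*x))/2.
An antiderivative is F(x) = x/2 - sin(4*x)/8.
Then F(pi) - F(-pi) = (pi/2) - (-pi/2) = pi.

pi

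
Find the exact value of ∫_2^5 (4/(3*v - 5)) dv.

4*log(10)/3

An antiderivative is F(v) = 4*log(3*v - 5)/3.
Then F(5) - F(2) = (4*log(10)/3) - (0) = 4*log(10)/3.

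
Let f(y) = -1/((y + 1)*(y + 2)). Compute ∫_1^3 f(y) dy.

log(5/6)

Factor the denominator: y**2 + 3*y + 2 = (y + 2)(y + 1).
Partial fractions: -1/((y + 1)*(y + 2)) = 1/(y + 2) - 1/(y + 1).
An antiderivative is F(y) = -log(y + 1) + log(y + 2).
Then F(3) - F(1) = (log(5/4)) - (log(3/2)) = log(5/6).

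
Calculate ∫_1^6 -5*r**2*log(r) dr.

Integrate by parts once (u = ln r, dv = -5*r**2 dr).
An antiderivative is F(r) = -5*r**3*(3*log(r) - 1)/9.
Then F(6) - F(1) = (-360*log(3) - 360*log(2) + 120) - (5/9) = -360*log(3) - 360*log(2) + 1075/9.

-360*log(3) - 360*log(2) + 1075/9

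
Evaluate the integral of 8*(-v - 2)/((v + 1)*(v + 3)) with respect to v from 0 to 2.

Factor the denominator: v**2 + 4*v + 3 = (v + 3)(v + 1).
Partial fractions: 8*(-v - 2)/((v + 1)*(v + 3)) = -4/(v + 3) - 4/(v + 1).
An antiderivative is F(v) = -4*log(v + 1) - 4*log(v + 3).
Then F(2) - F(0) = (-4*log(5) - 4*log(3)) - (-log(81)) = -4*log(5).

-4*log(5)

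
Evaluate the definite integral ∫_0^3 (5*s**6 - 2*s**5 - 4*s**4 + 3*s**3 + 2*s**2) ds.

168489/140

By the power rule, an antiderivative is F(s) = 5*s**7/7 - s**6/3 - 4*s**5/5 + 3*s**4/4 + 2*s**3/3.
Then F(3) - F(0) = (168489/140) - (0) = 168489/140.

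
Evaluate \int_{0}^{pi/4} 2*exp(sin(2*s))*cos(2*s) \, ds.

Let u = sin(2*s), so du = 2*cos(2*s) ds. When s = 0, u = 0; when s = pi/4, u = 1.
The integral becomes ∫ exp(u) du from 0 to 1, with antiderivative exp(u).
Back in s: F(s) = exp(sin(2*s)).
Then F(pi/4) - F(0) = (E) - (1) = -1 + E.

-1 + E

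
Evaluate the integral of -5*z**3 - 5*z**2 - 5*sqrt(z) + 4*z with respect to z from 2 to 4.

By the power rule, an antiderivative is F(z) = -5*z**4/4 - 10*z**(3/2)/3 - 5*z**3/3 + 2*z**2.
Then F(4) - F(2) = (-1264/3) - (-76/3 - 20*sqrt(2)/3) = -396 + 20*sqrt(2)/3.

-396 + 20*sqrt(2)/3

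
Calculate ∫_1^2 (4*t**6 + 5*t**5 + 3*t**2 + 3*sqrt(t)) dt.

By the power rule, an antiderivative is F(t) = 4*t**7/7 + 5*t**6/6 + 2*t**(3/2) + t**3.
Then F(2) - F(1) = (4*sqrt(2) + 2824/21) - (185/42) = 4*sqrt(2) + 1821/14.

4*sqrt(2) + 1821/14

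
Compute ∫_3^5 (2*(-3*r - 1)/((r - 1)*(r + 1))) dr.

-log(36)

Factor the denominator: r**2 - 1 = (r + 1)(r - 1).
Partial fractions: 2*(-3*r - 1)/((r - 1)*(r + 1)) = -2/(r + 1) - 4/(r - 1).
An antiderivative is F(r) = -4*log(r - 1) - 2*log(r + 1).
Then F(5) - F(3) = (-10*log(2) - 2*log(3)) - (-8*log(2)) = -log(36).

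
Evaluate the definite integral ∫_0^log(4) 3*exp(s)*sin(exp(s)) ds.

3*cos(1) - 3*cos(4)

Let u = exp(s), so du = exp(s) ds. When s = 0, u = 1; when s = log(4), u = 4.
The integral becomes 3·∫ sin(u) du from 1 to 4, with antiderivative -3*cos(u).
Back in s: F(s) = -3*cos(exp(s)).
Then F(log(4)) - F(0) = (-3*cos(4)) - (-3*cos(1)) = 3*cos(1) - 3*cos(4).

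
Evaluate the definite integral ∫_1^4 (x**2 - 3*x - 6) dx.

By the power rule, an antiderivative is F(x) = x**3/3 - 3*x**2/2 - 6*x.
Then F(4) - F(1) = (-80/3) - (-43/6) = -39/2.

-39/2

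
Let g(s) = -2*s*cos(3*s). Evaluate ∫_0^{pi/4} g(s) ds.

Integrate by parts once (u = s, dv = -2*cos(3*s) ds).
An antiderivative is F(s) = -2*s*sin(3*s)/3 - 2*cos(3*s)/9.
Then F(pi/4) - F(0) = (sqrt(2)*(4 - 3*pi)/36) - (-2/9) = -sqrt(2)*pi/12 + sqrt(2)/9 + 2/9.

-sqrt(2)*pi/12 + sqrt(2)/9 + 2/9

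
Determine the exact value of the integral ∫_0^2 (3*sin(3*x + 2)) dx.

cos(2) - cos(8)

Let u = 3*x + 2, so du = 3 dx. When x = 0, u = 2; when x = 2, u = 8.
The integral becomes ∫ sin(u) du from 2 to 8, with antiderivative -cos(u).
Back in x: F(x) = -cos(3*x + 2).
Then F(2) - F(0) = (-cos(8)) - (-cos(2)) = cos(2) - cos(8).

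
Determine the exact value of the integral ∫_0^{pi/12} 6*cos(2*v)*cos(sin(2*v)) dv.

Let u = sin(2*v), so du = 2*cos(2*v) dv. When v = 0, u = 0; when v = pi/12, u = 1/2.
The integral becomes 3·∫ cos(u) du from 0 to 1/2, with antiderivative 3*sin(u).
Back in v: F(v) = 3*sin(sin(2*v)).
Then F(pi/12) - F(0) = (3*sin(1/2)) - (0) = 3*sin(1/2).

3*sin(1/2)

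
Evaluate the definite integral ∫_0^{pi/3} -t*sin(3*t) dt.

Integrate by parts once (u = t, dv = -sin(3*t) dt).
An antiderivative is F(t) = t*cos(3*t)/3 - sin(3*t)/9.
Then F(pi/3) - F(0) = (-pi/9) - (0) = -pi/9.

-pi/9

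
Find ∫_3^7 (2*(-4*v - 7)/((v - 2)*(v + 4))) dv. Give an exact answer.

Factor the denominator: v**2 + 2*v - 8 = (v + 4)(v - 2).
Partial fractions: 2*(-4*v - 7)/((v - 2)*(v + 4)) = -3/(v + 4) - 5/(v - 2).
An antiderivative is F(v) = -5*log(v - 2) - 3*log(v + 4).
Then F(7) - F(3) = (-5*log(5) - 3*log(11)) - (-3*log(7)) = -5*log(5) - 3*log(11) + 3*log(7).

-5*log(5) - 3*log(11) + 3*log(7)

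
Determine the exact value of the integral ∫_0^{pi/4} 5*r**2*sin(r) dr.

-10 - 5*sqrt(2)*pi**2/32 + 5*sqrt(2)*pi/4 + 5*sqrt(2)

Integrate by parts twice (u = r^2, dv = 5*sin(r) dr).
An antiderivative is F(r) = -5*r**2*cos(r) + 10*r*sin(r) + 10*cos(r).
Then F(pi/4) - F(0) = (5*sqrt(2)*(-pi**2 + 8*pi + 32)/32) - (10) = -10 - 5*sqrt(2)*pi**2/32 + 5*sqrt(2)*pi/4 + 5*sqrt(2).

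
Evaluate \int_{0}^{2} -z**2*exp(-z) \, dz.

Integrate by parts twice (u = z^2, dv = -exp(-z) dz).
An antiderivative is F(z) = (z**2 + 2*z + 2)*exp(-z).
Then F(2) - F(0) = (10*exp(-2)) - (2) = -2 + 10*exp(-2).

-2 + 10*exp(-2)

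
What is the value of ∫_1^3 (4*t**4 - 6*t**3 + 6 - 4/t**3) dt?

3772/45

By the power rule, an antiderivative is F(t) = 4*t**5/5 - 3*t**4/2 + 6*t + 2/t**2.
Then F(3) - F(1) = (8201/90) - (73/10) = 3772/45.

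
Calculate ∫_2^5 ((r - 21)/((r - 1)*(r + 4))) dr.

-13*log(2) + 5*log(3)

Factor the denominator: r**2 + 3*r - 4 = (r + 4)(r - 1).
Partial fractions: (r - 21)/((r - 1)*(r + 4)) = 5/(r + 4) - 4/(r - 1).
An antiderivative is F(r) = -4*log(r - 1) + 5*log(r + 4).
Then F(5) - F(2) = (-8*log(2) + 10*log(3)) - (5*log(2) + 5*log(3)) = -13*log(2) + 5*log(3).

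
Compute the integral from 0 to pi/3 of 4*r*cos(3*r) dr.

Integrate by parts once (u = r, dv = 4*cos(3*r) dr).
An antiderivative is F(r) = 4*r*sin(3*r)/3 + 4*cos(3*r)/9.
Then F(pi/3) - F(0) = (-4/9) - (4/9) = -8/9.

-8/9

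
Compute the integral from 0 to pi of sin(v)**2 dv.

Use the identity sin^2(v) = (1 - cos(2*v))/2.
An antiderivative is F(v) = v/2 - sin(2*v)/4.
Then F(pi) - F(0) = (pi/2) - (0) = pi/2.

pi/2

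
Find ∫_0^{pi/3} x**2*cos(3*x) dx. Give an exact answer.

-2*pi/27

Integrate by parts twice (u = x^2, dv = cos(3*x) dx).
An antiderivative is F(x) = x**2*sin(3*x)/3 + 2*x*cos(3*x)/9 - 2*sin(3*x)/27.
Then F(pi/3) - F(0) = (-2*pi/27) - (0) = -2*pi/27.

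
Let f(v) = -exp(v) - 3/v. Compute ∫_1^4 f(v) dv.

An antiderivative is F(v) = -exp(v) - 3*log(v).
Then F(4) - F(1) = (-exp(4) - log(64)) - (-exp(1)) = -exp(4) - log(64) + exp(1).

-exp(4) - log(64) + exp(1)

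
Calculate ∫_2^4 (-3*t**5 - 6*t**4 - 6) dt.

By the power rule, an antiderivative is F(t) = -t**6/2 - 6*t**5/5 - 6*t.
Then F(4) - F(2) = (-16504/5) - (-412/5) = -16092/5.

-16092/5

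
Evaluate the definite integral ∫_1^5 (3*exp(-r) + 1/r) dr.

An antiderivative is F(r) = log(r) - 3*exp(-r).
Then F(5) - F(1) = (-3*exp(-5) + log(5)) - (-3*exp(-1)) = -3*exp(-5) + 3*exp(-1) + log(5).

-3*exp(-5) + 3*exp(-1) + log(5)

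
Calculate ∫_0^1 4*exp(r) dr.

An antiderivative is F(r) = 4*exp(r).
Then F(1) - F(0) = (4*E) - (4) = -4 + 4*E.

-4 + 4*E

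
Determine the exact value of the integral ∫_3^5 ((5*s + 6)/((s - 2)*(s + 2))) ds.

-log(5) + log(7) + 4*log(3)

Factor the denominator: s**2 - 4 = (s + 2)(s - 2).
Partial fractions: (5*s + 6)/((s - 2)*(s + 2)) = 1/(s + 2) + 4/(s - 2).
An antiderivative is F(s) = 4*log(s - 2) + log(s + 2).
Then F(5) - F(3) = (log(7) + 4*log(3)) - (log(5)) = -log(5) + log(7) + 4*log(3).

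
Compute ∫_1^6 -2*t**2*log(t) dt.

Integrate by parts once (u = ln t, dv = -2*t**2 dt).
An antiderivative is F(t) = -2*t**3*(3*log(t) - 1)/9.
Then F(6) - F(1) = (-144*log(3) - 144*log(2) + 48) - (2/9) = -144*log(3) - 144*log(2) + 430/9.

-144*log(3) - 144*log(2) + 430/9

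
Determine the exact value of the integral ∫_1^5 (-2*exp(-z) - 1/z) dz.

An antiderivative is F(z) = -log(z) + 2*exp(-z).
Then F(5) - F(1) = (-log(5) + 2*exp(-5)) - (2*exp(-1)) = -log(5) - 2*exp(-1) + 2*exp(-5).

-log(5) - 2*exp(-1) + 2*exp(-5)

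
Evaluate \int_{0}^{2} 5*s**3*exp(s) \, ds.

30 + 10*exp(2)

Integrate by parts 3 times (u = s^3, dv = 5*exp(s) ds).
An antiderivative is F(s) = (5*s**3 - 15*s**2 + 30*s - 30)*exp(s).
Then F(2) - F(0) = (10*exp(2)) - (-30) = 30 + 10*exp(2).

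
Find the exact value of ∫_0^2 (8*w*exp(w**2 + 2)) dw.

-4*(1 - exp(4))*exp(2)

Let u = w**2 + 2, so du = 2*w dw. When w = 0, u = 2; when w = 2, u = 6.
The integral becomes 4·∫ exp(u) du from 2 to 6, with antiderivative 4*exp(u).
Back in w: F(w) = 4*exp(w**2 + 2).
Then F(2) - F(0) = (4*exp(6)) - (4*exp(2)) = -4*(1 - exp(4))*exp(2).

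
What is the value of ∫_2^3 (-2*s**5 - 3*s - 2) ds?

-1387/6

By the power rule, an antiderivative is F(s) = -s**6/3 - 3*s**2/2 - 2*s.
Then F(3) - F(2) = (-525/2) - (-94/3) = -1387/6.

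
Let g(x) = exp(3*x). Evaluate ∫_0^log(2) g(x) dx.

Let u = exp(x), so du = exp(x) dx. When x = 0, u = 1; when x = log(2), u = 2.
The integral becomes ∫ u**2 du from 1 to 2, with antiderivative u**3/3.
Back in x: F(x) = exp(3*x)/3.
Then F(log(2)) - F(0) = (8/3) - (1/3) = 7/3.

7/3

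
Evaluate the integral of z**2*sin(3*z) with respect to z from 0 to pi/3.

Integrate by parts twice (u = z^2, dv = sin(3*z) dz).
An antiderivative is F(z) = -z**2*cos(3*z)/3 + 2*z*sin(3*z)/9 + 2*cos(3*z)/27.
Then F(pi/3) - F(0) = (-2/27 + pi**2/27) - (2/27) = -4/27 + pi**2/27.

-4/27 + pi**2/27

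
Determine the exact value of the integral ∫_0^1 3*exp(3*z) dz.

-1 + exp(3)

An antiderivative is F(z) = exp(3*z).
Then F(1) - F(0) = (exp(3)) - (1) = -1 + exp(3).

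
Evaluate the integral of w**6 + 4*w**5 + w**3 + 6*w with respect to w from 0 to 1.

341/84

By the power rule, an antiderivative is F(w) = w**7/7 + 2*w**6/3 + w**4/4 + 3*w**2.
Then F(1) - F(0) = (341/84) - (0) = 341/84.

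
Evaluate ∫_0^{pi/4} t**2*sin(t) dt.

-2 - sqrt(2)*pi**2/32 + sqrt(2)*pi/4 + sqrt(2)

Integrate by parts twice (u = t^2, dv = sin(t) dt).
An antiderivative is F(t) = -t**2*cos(t) + 2*t*sin(t) + 2*cos(t).
Then F(pi/4) - F(0) = (sqrt(2)*(-pi**2 + 8*pi + 32)/32) - (2) = -2 - sqrt(2)*pi**2/32 + sqrt(2)*pi/4 + sqrt(2).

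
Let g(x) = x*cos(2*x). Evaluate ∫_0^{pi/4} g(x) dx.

-1/4 + pi/8

Integrate by parts once (u = x, dv = cos(2*x) dx).
An antiderivative is F(x) = x*sin(2*x)/2 + cos(2*x)/4.
Then F(pi/4) - F(0) = (pi/8) - (1/4) = -1/4 + pi/8.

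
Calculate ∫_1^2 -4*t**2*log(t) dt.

Integrate by parts once (u = ln t, dv = -4*t**2 dt).
An antiderivative is F(t) = -4*t**3*(3*log(t) - 1)/9.
Then F(2) - F(1) = (32/9 - 32*log(2)/3) - (4/9) = 28/9 - 32*log(2)/3.

28/9 - 32*log(2)/3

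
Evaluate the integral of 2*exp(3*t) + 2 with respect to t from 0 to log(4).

log(16) + 42

An antiderivative is F(t) = 2*exp(3*t)/3 + 2*t.
Then F(log(4)) - F(0) = (log(16) + 128/3) - (2/3) = log(16) + 42.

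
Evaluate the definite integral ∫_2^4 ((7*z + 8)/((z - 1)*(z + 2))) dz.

-2*log(2) + 7*log(3)

Factor the denominator: z**2 + z - 2 = (z + 2)(z - 1).
Partial fractions: (7*z + 8)/((z - 1)*(z + 2)) = 2/(z + 2) + 5/(z - 1).
An antiderivative is F(z) = 5*log(z - 1) + 2*log(z + 2).
Then F(4) - F(2) = (2*log(2) + 7*log(3)) - (log(16)) = -2*log(2) + 7*log(3).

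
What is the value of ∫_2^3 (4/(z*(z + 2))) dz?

Factor the denominator: z**2 + 2*z = (z + 2)z.
Partial fractions: 4/(z*(z + 2)) = -2/(z + 2) + 2/z.
An antiderivative is F(z) = 2*log(z) - 2*log(z + 2).
Then F(3) - F(2) = (log(9/25)) - (-log(4)) = log(36/25).

log(36/25)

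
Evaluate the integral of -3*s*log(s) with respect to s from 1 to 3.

6 - 27*log(3)/2

Integrate by parts once (u = ln s, dv = -3*s ds).
An antiderivative is F(s) = -3*s**2*(2*log(s) - 1)/4.
Then F(3) - F(1) = (27/4 - 27*log(3)/2) - (3/4) = 6 - 27*log(3)/2.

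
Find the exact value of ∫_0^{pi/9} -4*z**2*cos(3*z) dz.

-4*pi/81 - 2*sqrt(3)*pi**2/243 + 4*sqrt(3)/27

Integrate by parts twice (u = z^2, dv = -4*cos(3*z) dz).
An antiderivative is F(z) = -4*z**2*sin(3*z)/3 - 8*z*cos(3*z)/9 + 8*sin(3*z)/27.
Then F(pi/9) - F(0) = (-4*pi/81 - 2*sqrt(3)*pi**2/243 + 4*sqrt(3)/27) - (0) = -4*pi/81 - 2*sqrt(3)*pi**2/243 + 4*sqrt(3)/27.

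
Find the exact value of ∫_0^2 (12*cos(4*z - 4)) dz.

Let u = 4*z - 4, so du = 4 dz. When z = 0, u = -4; when z = 2, u = 4.
The integral becomes 3·∫ cos(u) du from -4 to 4, with antiderivative 3*sin(u).
Back in z: F(z) = 3*sin(4*z - 4).
Then F(2) - F(0) = (3*sin(4)) - (-3*sin(4)) = 6*sin(4).

6*sin(4)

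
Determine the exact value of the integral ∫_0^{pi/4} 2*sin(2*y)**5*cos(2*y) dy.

Let u = sin(2*y), so du = 2*cos(2*y) dy. When y = 0, u = 0; when y = pi/4, u = 1.
The integral becomes ∫ u**5 du from 0 to 1, with antiderivative u**6/6.
Back in y: F(y) = sin(2*y)**6/6.
Then F(pi/4) - F(0) = (1/6) - (0) = 1/6.

1/6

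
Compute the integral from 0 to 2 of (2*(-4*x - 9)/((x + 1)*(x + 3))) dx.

Factor the denominator: x**2 + 4*x + 3 = (x + 3)(x + 1).
Partial fractions: 2*(-4*x - 9)/((x + 1)*(x + 3)) = -3/(x + 3) - 5/(x + 1).
An antiderivative is F(x) = -5*log(x + 1) - 3*log(x + 3).
Then F(2) - F(0) = (-5*log(3) - 3*log(5)) - (-log(27)) = -3*log(5) - 2*log(3).

-3*log(5) - 2*log(3)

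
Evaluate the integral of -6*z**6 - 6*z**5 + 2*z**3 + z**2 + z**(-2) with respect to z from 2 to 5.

-2872512/35

By the power rule, an antiderivative is F(z) = -6*z**7/7 - z**6 + z**4/2 + z**3/3 - 1/z.
Then F(5) - F(2) = (-17269417/210) - (-6869/42) = -2872512/35.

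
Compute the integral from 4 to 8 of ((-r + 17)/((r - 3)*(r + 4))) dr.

-3*log(3) + 3*log(2) + 2*log(5)

Factor the denominator: r**2 + r - 12 = (r + 4)(r - 3).
Partial fractions: (-r + 17)/((r - 3)*(r + 4)) = -3/(r + 4) + 2/(r - 3).
An antiderivative is F(r) = 2*log(r - 3) - 3*log(r + 4).
Then F(8) - F(4) = (-6*log(2) - 3*log(3) + 2*log(5)) - (-9*log(2)) = -3*log(3) + 3*log(2) + 2*log(5).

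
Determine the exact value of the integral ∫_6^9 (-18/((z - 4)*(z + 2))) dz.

-3*log(5) - 6*log(2) + 3*log(11)

Factor the denominator: z**2 - 2*z - 8 = (z + 2)(z - 4).
Partial fractions: -18/((z - 4)*(z + 2)) = 3/(z + 2) - 3/(z - 4).
An antiderivative is F(z) = -3*log(z - 4) + 3*log(z + 2).
Then F(9) - F(6) = (-3*log(5) + 3*log(11)) - (log(64)) = -3*log(5) - 6*log(2) + 3*log(11).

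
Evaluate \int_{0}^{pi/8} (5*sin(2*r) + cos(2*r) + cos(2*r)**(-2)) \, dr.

3 - sqrt(2)

An antiderivative is F(r) = sin(2*r)/2 - 5*cos(2*r)/2 + tan(2*r)/2.
Then F(pi/8) - F(0) = (1/2 - sqrt(2)) - (-5/2) = 3 - sqrt(2).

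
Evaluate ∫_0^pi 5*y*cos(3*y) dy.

-10/9

Integrate by parts once (u = y, dv = 5*cos(3*y) dy).
An antiderivative is F(y) = 5*y*sin(3*y)/3 + 5*cos(3*y)/9.
Then F(pi) - F(0) = (-5/9) - (5/9) = -10/9.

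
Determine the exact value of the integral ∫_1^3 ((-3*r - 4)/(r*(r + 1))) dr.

Factor the denominator: r**2 + r = (r + 1)r.
Partial fractions: (-3*r - 4)/(r*(r + 1)) = 1/(r + 1) - 4/r.
An antiderivative is F(r) = -4*log(r) + log(r + 1).
Then F(3) - F(1) = (log(4/81)) - (log(2)) = log(2/81).

log(2/81)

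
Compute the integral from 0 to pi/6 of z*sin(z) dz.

Integrate by parts once (u = z, dv = sin(z) dz).
An antiderivative is F(z) = -z*cos(z) + sin(z).
Then F(pi/6) - F(0) = (-sqrt(3)*pi/12 + 1/2) - (0) = -sqrt(3)*pi/12 + 1/2.

-sqrt(3)*pi/12 + 1/2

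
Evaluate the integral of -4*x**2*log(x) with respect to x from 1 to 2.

Integrate by parts once (u = ln x, dv = -4*x**2 dx).
An antiderivative is F(x) = -4*x**3*(3*log(x) - 1)/9.
Then F(2) - F(1) = (32/9 - 32*log(2)/3) - (4/9) = 28/9 - 32*log(2)/3.

28/9 - 32*log(2)/3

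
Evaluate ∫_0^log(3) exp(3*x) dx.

26/3

Let u = exp(x), so du = exp(x) dx. When x = 0, u = 1; when x = log(3), u = 3.
The integral becomes ∫ u**2 du from 1 to 3, with antiderivative u**3/3.
Back in x: F(x) = exp(3*x)/3.
Then F(log(3)) - F(0) = (9) - (1/3) = 26/3.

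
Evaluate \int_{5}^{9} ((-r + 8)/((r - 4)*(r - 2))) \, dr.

Factor the denominator: r**2 - 6*r + 8 = (r - 2)(r - 4).
Partial fractions: (-r + 8)/((r - 4)*(r - 2)) = -3/(r - 2) + 2/(r - 4).
An antiderivative is F(r) = 2*log(r - 4) - 3*log(r - 2).
Then F(9) - F(5) = (-3*log(7) + 2*log(5)) - (-log(27)) = -3*log(7) + 2*log(5) + 3*log(3).

-3*log(7) + 2*log(5) + 3*log(3)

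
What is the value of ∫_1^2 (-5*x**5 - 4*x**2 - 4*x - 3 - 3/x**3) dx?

-1727/24

By the power rule, an antiderivative is F(x) = -5*x**6/6 - 4*x**3/3 - 2*x**2 - 3*x + 3/(2*x**2).
Then F(2) - F(1) = (-621/8) - (-17/3) = -1727/24.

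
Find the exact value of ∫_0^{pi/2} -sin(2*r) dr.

-1

An antiderivative is F(r) = cos(2*r)/2.
Then F(pi/2) - F(0) = (-1/2) - (1/2) = -1.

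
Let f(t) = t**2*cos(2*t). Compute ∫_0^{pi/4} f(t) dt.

-1/4 + pi**2/32

Integrate by parts twice (u = t^2, dv = cos(2*t) dt).
An antiderivative is F(t) = t**2*sin(2*t)/2 + t*cos(2*t)/2 - sin(2*t)/4.
Then F(pi/4) - F(0) = (-1/4 + pi**2/32) - (0) = -1/4 + pi**2/32.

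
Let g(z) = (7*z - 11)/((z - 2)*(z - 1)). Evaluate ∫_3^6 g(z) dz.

Factor the denominator: z**2 - 3*z + 2 = (z - 1)(z - 2).
Partial fractions: (7*z - 11)/((z - 2)*(z - 1)) = 4/(z - 1) + 3/(z - 2).
An antiderivative is F(z) = 3*log(z - 2) + 4*log(z - 1).
Then F(6) - F(3) = (6*log(2) + 4*log(5)) - (log(16)) = 2*log(2) + 4*log(5).

2*log(2) + 4*log(5)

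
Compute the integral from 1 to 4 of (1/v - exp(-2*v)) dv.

An antiderivative is F(v) = log(v) + exp(-2*v)/2.
Then F(4) - F(1) = (exp(-8)/2 + 2*log(2)) - (exp(-2)/2) = (-exp(6) + 1 + 4*exp(8)*log(2))*exp(-8)/2.

(-exp(6) + 1 + 4*exp(8)*log(2))*exp(-8)/2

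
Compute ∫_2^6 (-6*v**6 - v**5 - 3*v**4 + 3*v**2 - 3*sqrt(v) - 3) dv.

By the power rule, an antiderivative is F(v) = -6*v**7/7 - v**6/6 - 3*v**5/5 - 2*v**(3/2) + v**3 - 3*v.
Then F(6) - F(2) = (-8826606/35 - 12*sqrt(6)) - (-14446/105 - 4*sqrt(2)) = -26465372/105 - 12*sqrt(6) + 4*sqrt(2).

-26465372/105 - 12*sqrt(6) + 4*sqrt(2)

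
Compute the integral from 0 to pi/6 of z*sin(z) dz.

Integrate by parts once (u = z, dv = sin(z) dz).
An antiderivative is F(z) = -z*cos(z) + sin(z).
Then F(pi/6) - F(0) = (-sqrt(3)*pi/12 + 1/2) - (0) = -sqrt(3)*pi/12 + 1/2.

-sqrt(3)*pi/12 + 1/2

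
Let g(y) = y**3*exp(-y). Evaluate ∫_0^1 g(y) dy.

Integrate by parts 3 times (u = y^3, dv = exp(-y) dy).
An antiderivative is F(y) = (-y**3 - 3*y**2 - 6*y - 6)*exp(-y).
Then F(1) - F(0) = (-16*exp(-1)) - (-6) = 6 - 16*exp(-1).

6 - 16*exp(-1)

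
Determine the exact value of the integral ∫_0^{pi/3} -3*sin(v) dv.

An antiderivative is F(v) = 3*cos(v).
Then F(pi/3) - F(0) = (3/2) - (3) = -3/2.

-3/2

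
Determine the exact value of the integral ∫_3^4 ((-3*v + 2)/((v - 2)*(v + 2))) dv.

log(25/72)

Factor the denominator: v**2 - 4 = (v + 2)(v - 2).
Partial fractions: (-3*v + 2)/((v - 2)*(v + 2)) = -2/(v + 2) - 1/(v - 2).
An antiderivative is F(v) = -log(v - 2) - 2*log(v + 2).
Then F(4) - F(3) = (-log(72)) - (-log(25)) = log(25/72).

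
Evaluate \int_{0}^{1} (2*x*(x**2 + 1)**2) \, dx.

Let u = x**2 + 1, so du = 2*x dx. When x = 0, u = 1; when x = 1, u = 2.
The integral becomes ∫ u**2 du from 1 to 2, with antiderivative u**3/3.
Back in x: F(x) = (x**2 + 1)**3/3.
Then F(1) - F(0) = (8/3) - (1/3) = 7/3.

7/3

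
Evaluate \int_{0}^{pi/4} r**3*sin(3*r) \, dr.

Integrate by parts 3 times (u = r^3, dv = sin(3*r) dr).
An antiderivative is F(r) = -r**3*cos(3*r)/3 + r**2*sin(3*r)/3 + 2*r*cos(3*r)/9 - 2*sin(3*r)/27.
Then F(pi/4) - F(0) = (sqrt(2)*(-96*pi - 128 + 9*pi**3 + 36*pi**2)/3456) - (0) = sqrt(2)*(-96*pi - 128 + 9*pi**3 + 36*pi**2)/3456.

sqrt(2)*(-96*pi - 128 + 9*pi**3 + 36*pi**2)/3456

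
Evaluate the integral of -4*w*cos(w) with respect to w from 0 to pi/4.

Integrate by parts once (u = w, dv = -4*cos(w) dw).
An antiderivative is F(w) = -4*w*sin(w) - 4*cos(w).
Then F(pi/4) - F(0) = (sqrt(2)*(-4 - pi)/2) - (-4) = -2*sqrt(2) - sqrt(2)*pi/2 + 4.

-2*sqrt(2) - sqrt(2)*pi/2 + 4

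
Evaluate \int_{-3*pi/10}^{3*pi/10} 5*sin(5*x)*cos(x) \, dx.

0

Use the identity sin(5*x)cos(x) = [sin(6*x) + sin(4*x)]/2.
An antiderivative is F(x) = -5*cos(4*x)/8 - 5*cos(6*x)/12.
Then F(3*pi/10) - F(-3*pi/10) = (5/96 + 5*sqrt(5)/96) - (5/96 + 5*sqrt(5)/96) = 0.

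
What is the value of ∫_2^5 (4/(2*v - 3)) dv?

log(49)

An antiderivative is F(v) = 2*log(2*v - 3).
Then F(5) - F(2) = (log(49)) - (0) = log(49).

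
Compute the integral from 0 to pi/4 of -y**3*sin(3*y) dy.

sqrt(2)*(-36*pi**2 - 9*pi**3 + 128 + 96*pi)/3456

Integrate by parts 3 times (u = y^3, dv = -sin(3*y) dy).
An antiderivative is F(y) = y**3*cos(3*y)/3 - y**2*sin(3*y)/3 - 2*y*cos(3*y)/9 + 2*sin(3*y)/27.
Then F(pi/4) - F(0) = (sqrt(2)*(-36*pi**2 - 9*pi**3 + 128 + 96*pi)/3456) - (0) = sqrt(2)*(-36*pi**2 - 9*pi**3 + 128 + 96*pi)/3456.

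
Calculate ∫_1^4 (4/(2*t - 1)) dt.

log(49)

An antiderivative is F(t) = 2*log(2*t - 1).
Then F(4) - F(1) = (log(49)) - (0) = log(49).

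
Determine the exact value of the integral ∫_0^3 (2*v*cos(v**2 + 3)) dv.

Let u = v**2 + 3, so du = 2*v dv. When v = 0, u = 3; when v = 3, u = 12.
The integral becomes ∫ cos(u) du from 3 to 12, with antiderivative sin(u).
Back in v: F(v) = sin(v**2 + 3).
Then F(3) - F(0) = (sin(12)) - (sin(3)) = sin(12) - sin(3).

sin(12) - sin(3)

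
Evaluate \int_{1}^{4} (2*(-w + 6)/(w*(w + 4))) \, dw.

Factor the denominator: w**2 + 4*w = (w + 4)w.
Partial fractions: 2*(-w + 6)/(w*(w + 4)) = -5/(w + 4) + 3/w.
An antiderivative is F(w) = 3*log(w) - 5*log(w + 4).
Then F(4) - F(1) = (-9*log(2)) - (-5*log(5)) = -9*log(2) + 5*log(5).

-9*log(2) + 5*log(5)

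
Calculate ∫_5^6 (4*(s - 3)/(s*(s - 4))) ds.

Factor the denominator: s**2 - 4*s = s(s - 4).
Partial fractions: 4*(s - 3)/(s*(s - 4)) = 3/s + 1/(s - 4).
An antiderivative is F(s) = 3*log(s) + log(s - 4).
Then F(6) - F(5) = (4*log(2) + 3*log(3)) - (3*log(5)) = -3*log(5) + 4*log(2) + 3*log(3).

-3*log(5) + 4*log(2) + 3*log(3)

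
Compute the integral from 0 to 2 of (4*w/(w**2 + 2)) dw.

Let u = w**2 + 2, so du = 2*w dw. When w = 0, u = 2; when w = 2, u = 6.
The integral becomes 2·∫ 1/u du from 2 to 6, with antiderivative 2*log(u).
Back in w: F(w) = 2*log(w**2 + 2).
Then F(2) - F(0) = (log(36)) - (log(4)) = log(9).

log(9)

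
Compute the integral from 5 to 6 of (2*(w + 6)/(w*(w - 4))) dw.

-3*log(3) + 2*log(2) + 3*log(5)

Factor the denominator: w**2 - 4*w = w(w - 4).
Partial fractions: 2*(w + 6)/(w*(w - 4)) = -3/w + 5/(w - 4).
An antiderivative is F(w) = -3*log(w) + 5*log(w - 4).
Then F(6) - F(5) = (log(4/27)) - (-3*log(5)) = -3*log(3) + 2*log(2) + 3*log(5).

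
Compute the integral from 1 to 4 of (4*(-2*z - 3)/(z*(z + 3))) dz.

Factor the denominator: z**2 + 3*z = (z + 3)z.
Partial fractions: 4*(-2*z - 3)/(z*(z + 3)) = -4/(z + 3) - 4/z.
An antiderivative is F(z) = -4*log(z) - 4*log(z + 3).
Then F(4) - F(1) = (-4*log(7) - 8*log(2)) - (-8*log(2)) = -4*log(7).

-4*log(7)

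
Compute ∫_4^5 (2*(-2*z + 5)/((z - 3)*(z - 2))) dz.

Factor the denominator: z**2 - 5*z + 6 = (z - 2)(z - 3).
Partial fractions: 2*(-2*z + 5)/((z - 3)*(z - 2)) = -2/(z - 2) - 2/(z - 3).
An antiderivative is F(z) = -2*log(z - 3) - 2*log(z - 2).
Then F(5) - F(4) = (-log(36)) - (-log(4)) = -log(9).

-log(9)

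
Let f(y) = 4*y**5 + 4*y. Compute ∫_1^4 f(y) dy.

By the power rule, an antiderivative is F(y) = 2*y**6/3 + 2*y**2.
Then F(4) - F(1) = (8288/3) - (8/3) = 2760.

2760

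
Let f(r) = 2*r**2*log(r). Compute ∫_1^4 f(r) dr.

-14 + 256*log(2)/3

Integrate by parts once (u = ln r, dv = 2*r**2 dr).
An antiderivative is F(r) = 2*r**3*(3*log(r) - 1)/9.
Then F(4) - F(1) = (-128/9 + 256*log(2)/3) - (-2/9) = -14 + 256*log(2)/3.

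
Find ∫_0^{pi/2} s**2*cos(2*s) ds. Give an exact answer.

Integrate by parts twice (u = s^2, dv = cos(2*s) ds).
An antiderivative is F(s) = s**2*sin(2*s)/2 + s*cos(2*s)/2 - sin(2*s)/4.
Then F(pi/2) - F(0) = (-pi/4) - (0) = -pi/4.

-pi/4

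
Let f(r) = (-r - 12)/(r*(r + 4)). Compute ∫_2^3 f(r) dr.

-5*log(3) + log(2) + 2*log(7)

Factor the denominator: r**2 + 4*r = (r + 4)r.
Partial fractions: (-r - 12)/(r*(r + 4)) = 2/(r + 4) - 3/r.
An antiderivative is F(r) = -3*log(r) + 2*log(r + 4).
Then F(3) - F(2) = (log(49/27)) - (log(9/2)) = -5*log(3) + log(2) + 2*log(7).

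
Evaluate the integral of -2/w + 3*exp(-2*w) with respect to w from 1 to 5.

-2*log(5) - 3*exp(-10)/2 + 3*exp(-2)/2

An antiderivative is F(w) = -2*log(w) - 3*exp(-2*w)/2.
Then F(5) - F(1) = (-2*log(5) - 3*exp(-10)/2) - (-3*exp(-2)/2) = -2*log(5) - 3*exp(-10)/2 + 3*exp(-2)/2.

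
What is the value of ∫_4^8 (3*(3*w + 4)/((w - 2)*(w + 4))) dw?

Factor the denominator: w**2 + 2*w - 8 = (w + 4)(w - 2).
Partial fractions: 3*(3*w + 4)/((w - 2)*(w + 4)) = 4/(w + 4) + 5/(w - 2).
An antiderivative is F(w) = 5*log(w - 2) + 4*log(w + 4).
Then F(8) - F(4) = (13*log(2) + 9*log(3)) - (17*log(2)) = -4*log(2) + 9*log(3).

-4*log(2) + 9*log(3)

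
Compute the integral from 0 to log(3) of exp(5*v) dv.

242/5

Let u = exp(v), so du = exp(v) dv. When v = 0, u = 1; when v = log(3), u = 3.
The integral becomes ∫ u**4 du from 1 to 3, with antiderivative u**5/5.
Back in v: F(v) = exp(5*v)/5.
Then F(log(3)) - F(0) = (243/5) - (1/5) = 242/5.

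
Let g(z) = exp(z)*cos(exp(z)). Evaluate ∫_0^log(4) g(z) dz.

Let u = exp(z), so du = exp(z) dz. When z = 0, u = 1; when z = log(4), u = 4.
The integral becomes ∫ cos(u) du from 1 to 4, with antiderivative sin(u).
Back in z: F(z) = sin(exp(z)).
Then F(log(4)) - F(0) = (sin(4)) - (sin(1)) = -sin(1) + sin(4).

-sin(1) + sin(4)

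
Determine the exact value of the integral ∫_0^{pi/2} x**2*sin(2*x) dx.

Integrate by parts twice (u = x^2, dv = sin(2*x) dx).
An antiderivative is F(x) = -x**2*cos(2*x)/2 + x*sin(2*x)/2 + cos(2*x)/4.
Then F(pi/2) - F(0) = (-1/4 + pi**2/8) - (1/4) = -1/2 + pi**2/8.

-1/2 + pi**2/8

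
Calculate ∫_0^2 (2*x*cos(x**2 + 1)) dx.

sin(5) - sin(1)

Let u = x**2 + 1, so du = 2*x dx. When x = 0, u = 1; when x = 2, u = 5.
The integral becomes ∫ cos(u) du from 1 to 5, with antiderivative sin(u).
Back in x: F(x) = sin(x**2 + 1).
Then F(2) - F(0) = (sin(5)) - (sin(1)) = sin(5) - sin(1).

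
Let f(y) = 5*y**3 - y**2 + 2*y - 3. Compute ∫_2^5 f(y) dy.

By the power rule, an antiderivative is F(y) = 5*y**4/4 - y**3/3 + y**2 - 3*y.
Then F(5) - F(2) = (8995/12) - (46/3) = 2937/4.

2937/4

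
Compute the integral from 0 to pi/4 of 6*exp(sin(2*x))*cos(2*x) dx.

Let u = sin(2*x), so du = 2*cos(2*x) dx. When x = 0, u = 0; when x = pi/4, u = 1.
The integral becomes 3·∫ exp(u) du from 0 to 1, with antiderivative 3*exp(u).
Back in x: F(x) = 3*exp(sin(2*x)).
Then F(pi/4) - F(0) = (3*E) - (3) = -3 + 3*E.

-3 + 3*E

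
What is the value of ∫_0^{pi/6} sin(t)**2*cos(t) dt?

Let u = sin(t), so du = cos(t) dt. When t = 0, u = 0; when t = pi/6, u = 1/2.
The integral becomes ∫ u**2 du from 0 to 1/2, with antiderivative u**3/3.
Back in t: F(t) = sin(t)**3/3.
Then F(pi/6) - F(0) = (1/24) - (0) = 1/24.

1/24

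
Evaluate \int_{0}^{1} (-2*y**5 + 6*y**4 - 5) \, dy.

By the power rule, an antiderivative is F(y) = -y**6/3 + 6*y**5/5 - 5*y.
Then F(1) - F(0) = (-62/15) - (0) = -62/15.

-62/15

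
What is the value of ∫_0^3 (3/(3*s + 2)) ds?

log(11/2)

Let u = 3*s + 2, so du = 3 ds. When s = 0, u = 2; when s = 3, u = 11.
The integral becomes ∫ 1/u du from 2 to 11, with antiderivative log(u).
Back in s: F(s) = log(3*s + 2).
Then F(3) - F(0) = (log(11)) - (log(2)) = log(11/2).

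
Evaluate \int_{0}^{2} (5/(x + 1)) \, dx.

An antiderivative is F(x) = 5*log(x + 1).
Then F(2) - F(0) = (5*log(3)) - (0) = 5*log(3).

5*log(3)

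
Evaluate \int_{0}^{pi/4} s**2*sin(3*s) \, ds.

-2/27 - sqrt(2)/27 + sqrt(2)*pi/36 + sqrt(2)*pi**2/96

Integrate by parts twice (u = s^2, dv = sin(3*s) ds).
An antiderivative is F(s) = -s**2*cos(3*s)/3 + 2*s*sin(3*s)/9 + 2*cos(3*s)/27.
Then F(pi/4) - F(0) = (sqrt(2)*(-32 + 24*pi + 9*pi**2)/864) - (2/27) = -2/27 - sqrt(2)/27 + sqrt(2)*pi/36 + sqrt(2)*pi**2/96.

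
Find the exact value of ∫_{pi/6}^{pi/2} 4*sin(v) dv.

An antiderivative is F(v) = -4*cos(v).
Then F(pi/2) - F(pi/6) = (0) - (-2*sqrt(3)) = 2*sqrt(3).

2*sqrt(3)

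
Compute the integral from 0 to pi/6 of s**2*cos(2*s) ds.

-sqrt(3)/8 + sqrt(3)*pi**2/144 + pi/24

Integrate by parts twice (u = s^2, dv = cos(2*s) ds).
An antiderivative is F(s) = s**2*sin(2*s)/2 + s*cos(2*s)/2 - sin(2*s)/4.
Then F(pi/6) - F(0) = (-sqrt(3)/8 + sqrt(3)*pi**2/144 + pi/24) - (0) = -sqrt(3)/8 + sqrt(3)*pi**2/144 + pi/24.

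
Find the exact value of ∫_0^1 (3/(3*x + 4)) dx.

log(7/4)

Let u = 3*x + 4, so du = 3 dx. When x = 0, u = 4; when x = 1, u = 7.
The integral becomes ∫ 1/u du from 4 to 7, with antiderivative log(u).
Back in x: F(x) = log(3*x + 4).
Then F(1) - F(0) = (log(7)) - (log(4)) = log(7/4).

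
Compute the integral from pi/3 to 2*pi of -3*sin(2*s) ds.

9/4

An antiderivative is F(s) = 3*cos(2*s)/2.
Then F(2*pi) - F(pi/3) = (3/2) - (-3/4) = 9/4.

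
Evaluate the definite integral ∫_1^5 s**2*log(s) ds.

Integrate by parts once (u = ln s, dv = s**2 ds).
An antiderivative is F(s) = s**3*(3*log(s) - 1)/9.
Then F(5) - F(1) = (-125/9 + 125*log(5)/3) - (-1/9) = -124/9 + 125*log(5)/3.

-124/9 + 125*log(5)/3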